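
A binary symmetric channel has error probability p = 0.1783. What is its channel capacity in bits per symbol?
0.3237 bits

For a binary symmetric channel (BSC) with error probability p:
Capacity C = 1 - H(p) bits per symbol

where H(p) = -p log₂(p) - (1-p) log₂(1-p) is the binary entropy function.

H(0.1783) = 0.6763 bits
C = 1 - 0.6763 = 0.3237 bits per symbol

This means we can reliably transmit up to 0.3237 bits of information per channel use.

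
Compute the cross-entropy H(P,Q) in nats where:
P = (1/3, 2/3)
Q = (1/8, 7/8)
0.7822 nats

Cross-entropy: H(P,Q) = -Σ p(x) log q(x)

Alternatively: H(P,Q) = H(P) + D_KL(P||Q)
H(P) = 0.6365 nats
D_KL(P||Q) = 0.1457 nats

H(P,Q) = 0.6365 + 0.1457 = 0.7822 nats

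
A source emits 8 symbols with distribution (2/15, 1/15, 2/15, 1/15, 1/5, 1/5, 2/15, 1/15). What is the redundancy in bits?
0.1271 bits

Redundancy measures how far a source is from maximum entropy:
R = H_max - H(X)

Maximum entropy for 8 symbols: H_max = log_2(8) = 3.0000 bits
Actual entropy: H(X) = 2.8729 bits
Redundancy: R = 3.0000 - 2.8729 = 0.1271 bits

This redundancy represents potential for compression: the source could be compressed by 0.1271 bits per symbol.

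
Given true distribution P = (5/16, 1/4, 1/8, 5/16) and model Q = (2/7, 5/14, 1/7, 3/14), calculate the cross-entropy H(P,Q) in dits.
0.5965 dits

Cross-entropy: H(P,Q) = -Σ p(x) log q(x)

Alternatively: H(P,Q) = H(P) + D_KL(P||Q)
H(P) = 0.5791 dits
D_KL(P||Q) = 0.0174 dits

H(P,Q) = 0.5791 + 0.0174 = 0.5965 dits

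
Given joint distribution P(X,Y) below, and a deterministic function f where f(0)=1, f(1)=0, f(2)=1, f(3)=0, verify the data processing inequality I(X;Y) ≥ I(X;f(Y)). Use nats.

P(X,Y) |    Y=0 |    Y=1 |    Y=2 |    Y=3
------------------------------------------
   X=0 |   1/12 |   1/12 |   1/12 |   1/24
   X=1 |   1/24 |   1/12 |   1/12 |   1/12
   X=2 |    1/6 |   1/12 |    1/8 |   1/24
I(X;Y) = 0.0421, I(X;f(Y)) = 0.0263, inequality holds: 0.0421 ≥ 0.0263

Data Processing Inequality: For any Markov chain X → Y → Z, we have I(X;Y) ≥ I(X;Z).

Here Z = f(Y) is a deterministic function of Y, forming X → Y → Z.

Original I(X;Y) = 0.0421 nats

After applying f:
P(X,Z) where Z=f(Y):
- P(X,Z=0) = P(X,Y=1) + P(X,Y=3)
- P(X,Z=1) = P(X,Y=0) + P(X,Y=2)

I(X;Z) = I(X;f(Y)) = 0.0263 nats

Verification: 0.0421 ≥ 0.0263 ✓

Information cannot be created by processing; the function f can only lose information about X.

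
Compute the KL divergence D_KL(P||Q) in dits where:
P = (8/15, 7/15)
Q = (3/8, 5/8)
0.0224 dits

KL divergence: D_KL(P||Q) = Σ p(x) log(p(x)/q(x))

Computing term by term:
  x=0: 8/15 × log_10[(8/15)/(3/8)] = 8/15 × 0.1530 = 0.0816
  x=1: 7/15 × log_10[(7/15)/(5/8)] = 7/15 × -0.1269 = -0.0592

D_KL(P||Q) = 0.0224 dits

Note: KL divergence is always non-negative and equals 0 iff P = Q.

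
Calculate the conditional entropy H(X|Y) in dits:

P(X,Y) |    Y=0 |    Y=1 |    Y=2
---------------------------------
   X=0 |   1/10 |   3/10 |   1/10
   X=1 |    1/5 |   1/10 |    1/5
0.2635 dits

Using the chain rule: H(X|Y) = H(X,Y) - H(Y)

First, compute H(X,Y) = 0.7365 dits

Marginal P(Y) = (3/10, 2/5, 3/10)
H(Y) = 0.4729 dits

H(X|Y) = H(X,Y) - H(Y) = 0.7365 - 0.4729 = 0.2635 dits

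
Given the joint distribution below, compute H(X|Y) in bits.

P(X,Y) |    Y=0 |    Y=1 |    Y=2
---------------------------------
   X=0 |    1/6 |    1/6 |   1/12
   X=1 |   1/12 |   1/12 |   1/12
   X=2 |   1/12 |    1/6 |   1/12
1.5304 bits

Using the chain rule: H(X|Y) = H(X,Y) - H(Y)

First, compute H(X,Y) = 3.0850 bits

Marginal P(Y) = (1/3, 5/12, 1/4)
H(Y) = 1.5546 bits

H(X|Y) = H(X,Y) - H(Y) = 3.0850 - 1.5546 = 1.5304 bits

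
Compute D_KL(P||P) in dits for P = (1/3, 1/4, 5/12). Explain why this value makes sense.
0.0000 dits

KL divergence satisfies the Gibbs inequality: D_KL(P||Q) ≥ 0 for all distributions P, Q.

D_KL(P||Q) = Σ p(x) log(p(x)/q(x))
Each term is p(x) × log_10(p(x)/p(x)) = p(x) × log_10(1) = 0, so the sum is 0.
D_KL(P||Q) = 0.0000 dits

When P = Q, the KL divergence is exactly 0, as there is no 'divergence' between identical distributions.

This non-negativity is a fundamental property: relative entropy cannot be negative because it measures how different Q is from P.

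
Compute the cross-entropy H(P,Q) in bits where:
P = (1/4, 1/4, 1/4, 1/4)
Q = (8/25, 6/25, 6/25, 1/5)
2.0209 bits

Cross-entropy: H(P,Q) = -Σ p(x) log q(x)

Alternatively: H(P,Q) = H(P) + D_KL(P||Q)
H(P) = 2.0000 bits
D_KL(P||Q) = 0.0209 bits

H(P,Q) = 2.0000 + 0.0209 = 2.0209 bits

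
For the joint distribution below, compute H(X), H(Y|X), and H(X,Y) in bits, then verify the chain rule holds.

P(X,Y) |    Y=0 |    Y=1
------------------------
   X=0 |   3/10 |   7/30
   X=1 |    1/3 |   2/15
H(X,Y) = 1.9269, H(X) = 0.9968, H(Y|X) = 0.9301 (all in bits)

Chain rule: H(X,Y) = H(X) + H(Y|X)

Left side — joint entropy directly:
H(X,Y) = -Σ p(x,y) log p(x,y) = 1.9269 bits

Right side — compute H(Y|X) from the conditional distributions:
P(X) = (8/15, 7/15), so H(X) = 0.9968 bits
H(Y|X) = Σ_x P(X=x) · H(Y|X=x):
  P(Y|X=0) = (9/16, 7/16), H(Y|X=0) = 0.9887, weight P(X=0) = 8/15
  P(Y|X=1) = (5/7, 2/7), H(Y|X=1) = 0.8631, weight P(X=1) = 7/15
H(Y|X) = 0.9301 bits

H(X) + H(Y|X) = 0.9968 + 0.9301 = 1.9269 bits

Both sides equal 1.9269 bits. ✓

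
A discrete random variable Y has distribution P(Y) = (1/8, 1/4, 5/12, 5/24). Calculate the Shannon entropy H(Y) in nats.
1.2981 nats

Shannon entropy is H(X) = -Σ p(x) log p(x).

For P = (1/8, 1/4, 5/12, 5/24):
H = -1/8 × log_e(1/8) -1/4 × log_e(1/4) -5/12 × log_e(5/12) -5/24 × log_e(5/24)
H = 1.2981 nats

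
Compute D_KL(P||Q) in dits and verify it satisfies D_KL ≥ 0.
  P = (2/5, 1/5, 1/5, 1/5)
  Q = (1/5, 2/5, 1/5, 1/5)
0.0602 dits

KL divergence satisfies the Gibbs inequality: D_KL(P||Q) ≥ 0 for all distributions P, Q.

D_KL(P||Q) = Σ p(x) log(p(x)/q(x))
Term by term:
  x=0: 2/5 × log_10[(2/5)/(1/5)] = 0.1204
  x=1: 1/5 × log_10[(1/5)/(2/5)] = -0.0602
  x=2: 1/5 × log_10[(1/5)/(1/5)] = 0.0000
  x=3: 1/5 × log_10[(1/5)/(1/5)] = 0.0000
D_KL(P||Q) = 0.0602 dits

D_KL(P||Q) = 0.0602 ≥ 0 ✓

This non-negativity is a fundamental property: relative entropy cannot be negative because it measures how different Q is from P.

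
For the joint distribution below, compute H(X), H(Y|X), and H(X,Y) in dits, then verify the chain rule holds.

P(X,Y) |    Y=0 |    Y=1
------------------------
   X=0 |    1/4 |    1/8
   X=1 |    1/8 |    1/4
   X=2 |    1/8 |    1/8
H(X,Y) = 0.7526, H(X) = 0.4700, H(Y|X) = 0.2826 (all in dits)

Chain rule: H(X,Y) = H(X) + H(Y|X)

Left side — joint entropy directly:
H(X,Y) = -Σ p(x,y) log p(x,y) = 0.7526 dits

Right side — compute H(Y|X) from the conditional distributions:
P(X) = (3/8, 3/8, 1/4), so H(X) = 0.4700 dits
H(Y|X) = Σ_x P(X=x) · H(Y|X=x):
  P(Y|X=0) = (2/3, 1/3), H(Y|X=0) = 0.2764, weight P(X=0) = 3/8
  P(Y|X=1) = (1/3, 2/3), H(Y|X=1) = 0.2764, weight P(X=1) = 3/8
  P(Y|X=2) = (1/2, 1/2), H(Y|X=2) = 0.3010, weight P(X=2) = 1/4
H(Y|X) = 0.2826 dits

H(X) + H(Y|X) = 0.4700 + 0.2826 = 0.7526 dits

Both sides equal 0.7526 dits. ✓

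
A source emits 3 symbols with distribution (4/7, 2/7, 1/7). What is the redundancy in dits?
0.0621 dits

Redundancy measures how far a source is from maximum entropy:
R = H_max - H(X)

Maximum entropy for 3 symbols: H_max = log_10(3) = 0.4771 dits
Actual entropy: H(X) = 0.4151 dits
Redundancy: R = 0.4771 - 0.4151 = 0.0621 dits

This redundancy represents potential for compression: the source could be compressed by 0.0621 dits per symbol.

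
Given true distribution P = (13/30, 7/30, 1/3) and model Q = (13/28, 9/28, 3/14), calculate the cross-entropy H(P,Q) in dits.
0.4824 dits

Cross-entropy: H(P,Q) = -Σ p(x) log q(x)

Alternatively: H(P,Q) = H(P) + D_KL(P||Q)
H(P) = 0.4639 dits
D_KL(P||Q) = 0.0185 dits

H(P,Q) = 0.4639 + 0.0185 = 0.4824 dits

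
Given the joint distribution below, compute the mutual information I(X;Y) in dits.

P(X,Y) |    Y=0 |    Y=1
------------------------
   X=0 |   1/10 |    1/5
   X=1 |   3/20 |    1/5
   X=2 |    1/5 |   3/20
0.0083 dits

Mutual information: I(X;Y) = H(X) + H(Y) - H(X,Y)

Marginals:
P(X) = (3/10, 7/20, 7/20), H(X) = 0.4760 dits
P(Y) = (9/20, 11/20), H(Y) = 0.2989 dits

Joint entropy: H(X,Y) = 0.7666 dits

I(X;Y) = 0.4760 + 0.2989 - 0.7666 = 0.0083 dits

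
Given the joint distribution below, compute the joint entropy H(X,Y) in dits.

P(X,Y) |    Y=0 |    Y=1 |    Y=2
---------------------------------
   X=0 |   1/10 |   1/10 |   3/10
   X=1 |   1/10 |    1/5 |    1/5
0.7365 dits

Joint entropy is H(X,Y) = -Σ_{x,y} p(x,y) log p(x,y).

Summing over all non-zero entries:
H(X,Y) = -[1/10·log_10(1/10) + 1/10·log_10(1/10) + 3/10·log_10(3/10) + 1/10·log_10(1/10) + 1/5·log_10(1/5) + 1/5·log_10(1/5)]
H(X,Y) = 0.7365 dits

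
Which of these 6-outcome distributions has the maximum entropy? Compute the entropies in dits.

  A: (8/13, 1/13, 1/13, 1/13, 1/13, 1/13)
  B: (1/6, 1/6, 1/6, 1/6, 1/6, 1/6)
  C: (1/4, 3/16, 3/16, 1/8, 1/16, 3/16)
B

For a discrete distribution over n outcomes, entropy is maximized by the uniform distribution.

Computing entropies:
H(A) = 0.5582 dits
H(B) = 0.7782 dits
H(C) = 0.7476 dits

The uniform distribution (where all probabilities equal 1/6) achieves the maximum entropy of log_10(6) = 0.7782 dits.

Distribution B has the highest entropy.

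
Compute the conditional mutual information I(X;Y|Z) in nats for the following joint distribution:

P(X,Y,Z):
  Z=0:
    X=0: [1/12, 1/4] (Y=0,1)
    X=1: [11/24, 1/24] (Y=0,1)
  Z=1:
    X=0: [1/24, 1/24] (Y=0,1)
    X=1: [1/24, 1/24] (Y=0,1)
0.2087 nats

Conditional mutual information: I(X;Y|Z) = H(X|Z) + H(Y|Z) - H(X,Y|Z)

H(Z) = 0.4506
H(X,Z) = 1.1269 → H(X|Z) = 0.6764
H(Y,Z) = 1.1056 → H(Y|Z) = 0.6551
H(X,Y,Z) = 1.5733 → H(X,Y|Z) = 1.1228

I(X;Y|Z) = 0.6764 + 0.6551 - 1.1228 = 0.2087 nats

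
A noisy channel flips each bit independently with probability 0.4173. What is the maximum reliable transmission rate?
0.0198 bits

For a binary symmetric channel (BSC) with error probability p:
Capacity C = 1 - H(p) bits per symbol

where H(p) = -p log₂(p) - (1-p) log₂(1-p) is the binary entropy function.

H(0.4173) = 0.9802 bits
C = 1 - 0.9802 = 0.0198 bits per symbol

This means we can reliably transmit up to 0.0198 bits of information per channel use.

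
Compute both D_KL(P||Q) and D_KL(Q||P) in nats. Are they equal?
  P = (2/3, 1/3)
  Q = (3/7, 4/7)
D_KL(P||Q) = 0.1149, D_KL(Q||P) = 0.1186

KL divergence is not symmetric: D_KL(P||Q) ≠ D_KL(Q||P) in general.

D_KL(P||Q) = 0.1149 nats
D_KL(Q||P) = 0.1186 nats

No, they are not equal!

This asymmetry is why KL divergence is not a true distance metric.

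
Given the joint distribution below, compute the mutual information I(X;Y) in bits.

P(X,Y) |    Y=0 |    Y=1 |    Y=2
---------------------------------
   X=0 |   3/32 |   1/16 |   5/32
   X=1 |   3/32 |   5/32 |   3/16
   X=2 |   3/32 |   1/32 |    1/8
0.0418 bits

Mutual information: I(X;Y) = H(X) + H(Y) - H(X,Y)

Marginals:
P(X) = (5/16, 7/16, 1/4), H(X) = 1.5462 bits
P(Y) = (9/32, 1/4, 15/32), H(Y) = 1.5271 bits

Joint entropy: H(X,Y) = 3.0314 bits

I(X;Y) = 1.5462 + 1.5271 - 3.0314 = 0.0418 bits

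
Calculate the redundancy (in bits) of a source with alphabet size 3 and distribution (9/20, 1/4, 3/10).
0.0455 bits

Redundancy measures how far a source is from maximum entropy:
R = H_max - H(X)

Maximum entropy for 3 symbols: H_max = log_2(3) = 1.5850 bits
Actual entropy: H(X) = 1.5395 bits
Redundancy: R = 1.5850 - 1.5395 = 0.0455 bits

This redundancy represents potential for compression: the source could be compressed by 0.0455 bits per symbol.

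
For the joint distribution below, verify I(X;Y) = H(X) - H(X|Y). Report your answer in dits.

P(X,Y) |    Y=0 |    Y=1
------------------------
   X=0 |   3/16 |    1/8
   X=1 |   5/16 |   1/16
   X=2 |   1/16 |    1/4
I(X;Y) = 0.0650 dits

Mutual information has multiple equivalent forms:
- I(X;Y) = H(X) - H(X|Y)
- I(X;Y) = H(Y) - H(Y|X)
- I(X;Y) = H(X) + H(Y) - H(X,Y)

Computing all quantities:
H(X) = 0.4755, H(Y) = 0.2976, H(X,Y) = 0.7081
H(X|Y) = 0.4105, H(Y|X) = 0.2326

Verification:
H(X) - H(X|Y) = 0.4755 - 0.4105 = 0.0650
H(Y) - H(Y|X) = 0.2976 - 0.2326 = 0.0650
H(X) + H(Y) - H(X,Y) = 0.4755 + 0.2976 - 0.7081 = 0.0650

All forms give I(X;Y) = 0.0650 dits. ✓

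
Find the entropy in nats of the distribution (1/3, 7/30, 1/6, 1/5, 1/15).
1.5068 nats

Shannon entropy is H(X) = -Σ p(x) log p(x).

For P = (1/3, 7/30, 1/6, 1/5, 1/15):
H = -1/3 × log_e(1/3) -7/30 × log_e(7/30) -1/6 × log_e(1/6) -1/5 × log_e(1/5) -1/15 × log_e(1/15)
H = 1.5068 nats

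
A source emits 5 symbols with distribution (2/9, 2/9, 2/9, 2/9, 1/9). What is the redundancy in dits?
0.0123 dits

Redundancy measures how far a source is from maximum entropy:
R = H_max - H(X)

Maximum entropy for 5 symbols: H_max = log_10(5) = 0.6990 dits
Actual entropy: H(X) = 0.6867 dits
Redundancy: R = 0.6990 - 0.6867 = 0.0123 dits

This redundancy represents potential for compression: the source could be compressed by 0.0123 dits per symbol.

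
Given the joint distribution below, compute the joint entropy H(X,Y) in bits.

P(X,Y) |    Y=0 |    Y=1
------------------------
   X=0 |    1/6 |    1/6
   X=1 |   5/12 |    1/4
1.8879 bits

Joint entropy is H(X,Y) = -Σ_{x,y} p(x,y) log p(x,y).

Summing over all non-zero entries:
H(X,Y) = -[1/6·log_2(1/6) + 1/6·log_2(1/6) + 5/12·log_2(5/12) + 1/4·log_2(1/4)]
H(X,Y) = 1.8879 bits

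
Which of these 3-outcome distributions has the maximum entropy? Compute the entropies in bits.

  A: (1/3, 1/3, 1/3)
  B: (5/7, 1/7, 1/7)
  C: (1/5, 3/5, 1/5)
A

For a discrete distribution over n outcomes, entropy is maximized by the uniform distribution.

Computing entropies:
H(A) = 1.5850 bits
H(B) = 1.1488 bits
H(C) = 1.3710 bits

The uniform distribution (where all probabilities equal 1/3) achieves the maximum entropy of log_2(3) = 1.5850 bits.

Distribution A has the highest entropy.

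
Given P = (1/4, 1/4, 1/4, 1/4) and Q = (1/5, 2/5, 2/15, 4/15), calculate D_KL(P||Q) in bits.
0.1144 bits

KL divergence: D_KL(P||Q) = Σ p(x) log(p(x)/q(x))

Computing term by term:
  x=0: 1/4 × log_2[(1/4)/(1/5)] = 1/4 × 0.3219 = 0.0805
  x=1: 1/4 × log_2[(1/4)/(2/5)] = 1/4 × -0.6781 = -0.1695
  x=2: 1/4 × log_2[(1/4)/(2/15)] = 1/4 × 0.9069 = 0.2267
  x=3: 1/4 × log_2[(1/4)/(4/15)] = 1/4 × -0.0931 = -0.0233

D_KL(P||Q) = 0.1144 bits

Note: KL divergence is always non-negative and equals 0 iff P = Q.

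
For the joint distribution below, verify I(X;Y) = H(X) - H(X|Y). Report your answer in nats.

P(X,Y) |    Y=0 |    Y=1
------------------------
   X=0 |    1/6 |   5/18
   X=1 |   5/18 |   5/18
I(X;Y) = 0.0079 nats

Mutual information has multiple equivalent forms:
- I(X;Y) = H(X) - H(X|Y)
- I(X;Y) = H(Y) - H(Y|X)
- I(X;Y) = H(X) + H(Y) - H(X,Y)

Computing all quantities:
H(X) = 0.6870, H(Y) = 0.6870, H(X,Y) = 1.3661
H(X|Y) = 0.6791, H(Y|X) = 0.6791

Verification:
H(X) - H(X|Y) = 0.6870 - 0.6791 = 0.0079
H(Y) - H(Y|X) = 0.6870 - 0.6791 = 0.0079
H(X) + H(Y) - H(X,Y) = 0.6870 + 0.6870 - 1.3661 = 0.0079

All forms give I(X;Y) = 0.0079 nats. ✓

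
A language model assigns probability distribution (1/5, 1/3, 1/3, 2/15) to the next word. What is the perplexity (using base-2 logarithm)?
3.7545

Perplexity is 2^H (or exp(H) for natural log).

First, H = -Σ p log p = 1.9086 bits
Perplexity = 2^1.9086 = 3.7545

Interpretation: The model's uncertainty is equivalent to choosing uniformly among 3.8 options.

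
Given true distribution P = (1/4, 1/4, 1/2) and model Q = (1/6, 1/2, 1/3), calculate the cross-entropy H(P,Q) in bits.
1.6887 bits

Cross-entropy: H(P,Q) = -Σ p(x) log q(x)

Alternatively: H(P,Q) = H(P) + D_KL(P||Q)
H(P) = 1.5000 bits
D_KL(P||Q) = 0.1887 bits

H(P,Q) = 1.5000 + 0.1887 = 1.6887 bits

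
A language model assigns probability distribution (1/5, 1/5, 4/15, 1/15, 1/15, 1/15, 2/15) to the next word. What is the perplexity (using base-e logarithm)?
6.0891

Perplexity is e^H (or exp(H) for natural log).

First, H = -Σ p log p = 1.8065 nats
Perplexity = e^1.8065 = 6.0891

Interpretation: The model's uncertainty is equivalent to choosing uniformly among 6.1 options.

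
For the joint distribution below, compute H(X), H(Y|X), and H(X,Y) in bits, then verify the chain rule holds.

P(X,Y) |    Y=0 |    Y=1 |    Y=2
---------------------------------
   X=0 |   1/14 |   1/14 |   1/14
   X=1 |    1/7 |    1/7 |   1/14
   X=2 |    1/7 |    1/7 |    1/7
H(X,Y) = 3.0931, H(X) = 1.5306, H(Y|X) = 1.5625 (all in bits)

Chain rule: H(X,Y) = H(X) + H(Y|X)

Left side — joint entropy directly:
H(X,Y) = -Σ p(x,y) log p(x,y) = 3.0931 bits

Right side — compute H(Y|X) from the conditional distributions:
P(X) = (3/14, 5/14, 3/7), so H(X) = 1.5306 bits
H(Y|X) = Σ_x P(X=x) · H(Y|X=x):
  P(Y|X=0) = (1/3, 1/3, 1/3), H(Y|X=0) = 1.5850, weight P(X=0) = 3/14
  P(Y|X=1) = (2/5, 2/5, 1/5), H(Y|X=1) = 1.5219, weight P(X=1) = 5/14
  P(Y|X=2) = (1/3, 1/3, 1/3), H(Y|X=2) = 1.5850, weight P(X=2) = 3/7
H(Y|X) = 1.5625 bits

H(X) + H(Y|X) = 1.5306 + 1.5625 = 3.0931 bits

Both sides equal 3.0931 bits. ✓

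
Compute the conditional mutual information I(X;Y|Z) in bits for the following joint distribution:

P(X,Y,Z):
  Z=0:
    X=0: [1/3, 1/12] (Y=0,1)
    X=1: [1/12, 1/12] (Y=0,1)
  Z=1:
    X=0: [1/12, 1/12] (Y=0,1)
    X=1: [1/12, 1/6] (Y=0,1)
0.0443 bits

Conditional mutual information: I(X;Y|Z) = H(X|Z) + H(Y|Z) - H(X,Y|Z)

H(Z) = 0.9799
H(X,Z) = 1.8879 → H(X|Z) = 0.9080
H(Y,Z) = 1.8879 → H(Y|Z) = 0.9080
H(X,Y,Z) = 2.7516 → H(X,Y|Z) = 1.7718

I(X;Y|Z) = 0.9080 + 0.9080 - 1.7718 = 0.0443 bits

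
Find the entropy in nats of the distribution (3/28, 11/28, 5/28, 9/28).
1.2788 nats

Shannon entropy is H(X) = -Σ p(x) log p(x).

For P = (3/28, 11/28, 5/28, 9/28):
H = -3/28 × log_e(3/28) -11/28 × log_e(11/28) -5/28 × log_e(5/28) -9/28 × log_e(9/28)
H = 1.2788 nats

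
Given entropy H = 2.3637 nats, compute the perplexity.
10.6302

Perplexity is e^H (or exp(H) for natural log).

H = 2.3637 nats
Perplexity = e^2.3637 = 10.6302

Interpretation: The model's uncertainty is equivalent to choosing uniformly among 10.6 options.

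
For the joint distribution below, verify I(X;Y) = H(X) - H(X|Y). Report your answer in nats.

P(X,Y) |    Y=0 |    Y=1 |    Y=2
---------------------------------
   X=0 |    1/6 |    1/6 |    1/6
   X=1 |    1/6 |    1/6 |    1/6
I(X;Y) = 0.0000 nats

Mutual information has multiple equivalent forms:
- I(X;Y) = H(X) - H(X|Y)
- I(X;Y) = H(Y) - H(Y|X)
- I(X;Y) = H(X) + H(Y) - H(X,Y)

Computing all quantities:
H(X) = 0.6931, H(Y) = 1.0986, H(X,Y) = 1.7918
H(X|Y) = 0.6931, H(Y|X) = 1.0986

Verification:
H(X) - H(X|Y) = 0.6931 - 0.6931 = 0.0000
H(Y) - H(Y|X) = 1.0986 - 1.0986 = 0.0000
H(X) + H(Y) - H(X,Y) = 0.6931 + 1.0986 - 1.7918 = 0.0000

All forms give I(X;Y) = 0.0000 nats. ✓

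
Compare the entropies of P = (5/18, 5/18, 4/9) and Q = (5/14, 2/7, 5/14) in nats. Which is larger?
Q

Computing entropies in nats:
H(P) = 1.0720
H(Q) = 1.0934

Distribution Q has higher entropy.

Intuition: The distribution closer to uniform (more spread out) has higher entropy.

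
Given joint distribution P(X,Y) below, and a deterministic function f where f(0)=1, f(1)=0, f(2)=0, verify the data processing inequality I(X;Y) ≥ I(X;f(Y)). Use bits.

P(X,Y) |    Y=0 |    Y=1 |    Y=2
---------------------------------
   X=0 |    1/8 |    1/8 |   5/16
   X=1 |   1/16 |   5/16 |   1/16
I(X;Y) = 0.1951, I(X;f(Y)) = 0.0075, inequality holds: 0.1951 ≥ 0.0075

Data Processing Inequality: For any Markov chain X → Y → Z, we have I(X;Y) ≥ I(X;Z).

Here Z = f(Y) is a deterministic function of Y, forming X → Y → Z.

Original I(X;Y) = 0.1951 bits

After applying f:
P(X,Z) where Z=f(Y):
- P(X,Z=0) = P(X,Y=1) + P(X,Y=2)
- P(X,Z=1) = P(X,Y=0)

I(X;Z) = I(X;f(Y)) = 0.0075 bits

Verification: 0.1951 ≥ 0.0075 ✓

Information cannot be created by processing; the function f can only lose information about X.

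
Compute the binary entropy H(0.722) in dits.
0.2567 dits

The binary entropy function is:
H(p) = -p log(p) - (1-p) log(1-p)

H(0.722) = -0.722 × log_10(0.722) - 0.278 × log_10(0.278)
H(0.722) = 0.2567 dits

Note: Binary entropy is maximized at p=0.5 (H=1 bit) and minimized at p=0 or p=1 (H=0).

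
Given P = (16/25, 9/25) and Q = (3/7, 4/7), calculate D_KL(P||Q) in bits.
0.1303 bits

KL divergence: D_KL(P||Q) = Σ p(x) log(p(x)/q(x))

Computing term by term:
  x=0: 16/25 × log_2[(16/25)/(3/7)] = 16/25 × 0.5785 = 0.3703
  x=1: 9/25 × log_2[(9/25)/(4/7)] = 9/25 × -0.6666 = -0.2400

D_KL(P||Q) = 0.1303 bits

Note: KL divergence is always non-negative and equals 0 iff P = Q.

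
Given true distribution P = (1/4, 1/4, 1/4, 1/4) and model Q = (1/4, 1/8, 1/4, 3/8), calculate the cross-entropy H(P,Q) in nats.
1.4582 nats

Cross-entropy: H(P,Q) = -Σ p(x) log q(x)

Alternatively: H(P,Q) = H(P) + D_KL(P||Q)
H(P) = 1.3863 nats
D_KL(P||Q) = 0.0719 nats

H(P,Q) = 1.3863 + 0.0719 = 1.4582 nats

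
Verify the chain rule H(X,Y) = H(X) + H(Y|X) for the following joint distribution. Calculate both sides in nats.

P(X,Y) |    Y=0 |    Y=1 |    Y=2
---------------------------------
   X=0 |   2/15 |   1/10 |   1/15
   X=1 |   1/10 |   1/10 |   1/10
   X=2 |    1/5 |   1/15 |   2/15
H(X,Y) = 2.1413, H(X) = 1.0889, H(Y|X) = 1.0524 (all in nats)

Chain rule: H(X,Y) = H(X) + H(Y|X)

Left side — joint entropy directly:
H(X,Y) = -Σ p(x,y) log p(x,y) = 2.1413 nats

Right side — compute H(Y|X) from the conditional distributions:
P(X) = (3/10, 3/10, 2/5), so H(X) = 1.0889 nats
H(Y|X) = Σ_x P(X=x) · H(Y|X=x):
  P(Y|X=0) = (4/9, 1/3, 2/9), H(Y|X=0) = 1.0609, weight P(X=0) = 3/10
  P(Y|X=1) = (1/3, 1/3, 1/3), H(Y|X=1) = 1.0986, weight P(X=1) = 3/10
  P(Y|X=2) = (1/2, 1/6, 1/3), H(Y|X=2) = 1.0114, weight P(X=2) = 2/5
H(Y|X) = 1.0524 nats

H(X) + H(Y|X) = 1.0889 + 1.0524 = 2.1413 nats

Both sides equal 2.1413 nats. ✓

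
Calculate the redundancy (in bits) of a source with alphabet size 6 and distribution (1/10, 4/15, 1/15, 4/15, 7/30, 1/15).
0.2250 bits

Redundancy measures how far a source is from maximum entropy:
R = H_max - H(X)

Maximum entropy for 6 symbols: H_max = log_2(6) = 2.5850 bits
Actual entropy: H(X) = 2.3600 bits
Redundancy: R = 2.5850 - 2.3600 = 0.2250 bits

This redundancy represents potential for compression: the source could be compressed by 0.2250 bits per symbol.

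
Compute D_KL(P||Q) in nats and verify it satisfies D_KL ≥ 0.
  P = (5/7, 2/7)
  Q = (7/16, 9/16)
0.1566 nats

KL divergence satisfies the Gibbs inequality: D_KL(P||Q) ≥ 0 for all distributions P, Q.

D_KL(P||Q) = Σ p(x) log(p(x)/q(x))
Term by term:
  x=0: 5/7 × log_e[(5/7)/(7/16)] = 0.3501
  x=1: 2/7 × log_e[(2/7)/(9/16)] = -0.1935
D_KL(P||Q) = 0.1566 nats

D_KL(P||Q) = 0.1566 ≥ 0 ✓

This non-negativity is a fundamental property: relative entropy cannot be negative because it measures how different Q is from P.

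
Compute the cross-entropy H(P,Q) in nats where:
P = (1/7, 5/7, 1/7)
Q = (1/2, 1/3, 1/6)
1.1397 nats

Cross-entropy: H(P,Q) = -Σ p(x) log q(x)

Alternatively: H(P,Q) = H(P) + D_KL(P||Q)
H(P) = 0.7963 nats
D_KL(P||Q) = 0.3434 nats

H(P,Q) = 0.7963 + 0.3434 = 1.1397 nats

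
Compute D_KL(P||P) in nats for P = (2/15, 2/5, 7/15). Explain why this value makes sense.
0.0000 nats

KL divergence satisfies the Gibbs inequality: D_KL(P||Q) ≥ 0 for all distributions P, Q.

D_KL(P||Q) = Σ p(x) log(p(x)/q(x))
Each term is p(x) × log_e(p(x)/p(x)) = p(x) × log_e(1) = 0, so the sum is 0.
D_KL(P||Q) = 0.0000 nats

When P = Q, the KL divergence is exactly 0, as there is no 'divergence' between identical distributions.

This non-negativity is a fundamental property: relative entropy cannot be negative because it measures how different Q is from P.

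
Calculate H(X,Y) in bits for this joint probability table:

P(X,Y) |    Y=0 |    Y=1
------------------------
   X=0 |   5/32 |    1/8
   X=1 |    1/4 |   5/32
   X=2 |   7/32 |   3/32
2.5117 bits

Joint entropy is H(X,Y) = -Σ_{x,y} p(x,y) log p(x,y).

Summing over all non-zero entries:
H(X,Y) = -[5/32·log_2(5/32) + 1/8·log_2(1/8) + 1/4·log_2(1/4) + 5/32·log_2(5/32) + 7/32·log_2(7/32) + 3/32·log_2(3/32)]
H(X,Y) = 2.5117 bits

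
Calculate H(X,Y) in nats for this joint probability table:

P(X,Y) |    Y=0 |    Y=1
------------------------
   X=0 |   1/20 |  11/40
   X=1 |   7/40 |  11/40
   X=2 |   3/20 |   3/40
1.6437 nats

Joint entropy is H(X,Y) = -Σ_{x,y} p(x,y) log p(x,y).

Summing over all non-zero entries:
H(X,Y) = -[1/20·log_e(1/20) + 11/40·log_e(11/40) + 7/40·log_e(7/40) + 11/40·log_e(11/40) + 3/20·log_e(3/20) + 3/40·log_e(3/40)]
H(X,Y) = 1.6437 nats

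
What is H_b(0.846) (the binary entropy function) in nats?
0.4296 nats

The binary entropy function is:
H(p) = -p log(p) - (1-p) log(1-p)

H(0.846) = -0.846 × log_e(0.846) - 0.154 × log_e(0.154)
H(0.846) = 0.4296 nats

Note: Binary entropy is maximized at p=0.5 (H=1 bit) and minimized at p=0 or p=1 (H=0).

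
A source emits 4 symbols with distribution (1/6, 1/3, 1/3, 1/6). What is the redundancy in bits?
0.0817 bits

Redundancy measures how far a source is from maximum entropy:
R = H_max - H(X)

Maximum entropy for 4 symbols: H_max = log_2(4) = 2.0000 bits
Actual entropy: H(X) = 1.9183 bits
Redundancy: R = 2.0000 - 1.9183 = 0.0817 bits

This redundancy represents potential for compression: the source could be compressed by 0.0817 bits per symbol.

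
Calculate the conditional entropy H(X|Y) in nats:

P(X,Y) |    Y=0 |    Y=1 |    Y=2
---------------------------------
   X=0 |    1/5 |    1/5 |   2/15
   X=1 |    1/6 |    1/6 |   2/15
0.6901 nats

Using the chain rule: H(X|Y) = H(X,Y) - H(Y)

First, compute H(X,Y) = 1.7783 nats

Marginal P(Y) = (11/30, 11/30, 4/15)
H(Y) = 1.0882 nats

H(X|Y) = H(X,Y) - H(Y) = 1.7783 - 1.0882 = 0.6901 nats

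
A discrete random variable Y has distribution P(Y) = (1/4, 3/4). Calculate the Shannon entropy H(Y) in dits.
0.2442 dits

Shannon entropy is H(X) = -Σ p(x) log p(x).

For P = (1/4, 3/4):
H = -1/4 × log_10(1/4) -3/4 × log_10(3/4)
H = 0.2442 dits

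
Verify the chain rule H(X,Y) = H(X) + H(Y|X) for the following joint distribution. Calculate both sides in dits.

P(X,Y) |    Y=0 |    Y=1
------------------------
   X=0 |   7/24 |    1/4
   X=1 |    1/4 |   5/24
H(X,Y) = 0.5990, H(X) = 0.2995, H(Y|X) = 0.2995 (all in dits)

Chain rule: H(X,Y) = H(X) + H(Y|X)

Left side — joint entropy directly:
H(X,Y) = -Σ p(x,y) log p(x,y) = 0.5990 dits

Right side — compute H(Y|X) from the conditional distributions:
P(X) = (13/24, 11/24), so H(X) = 0.2995 dits
H(Y|X) = Σ_x P(X=x) · H(Y|X=x):
  P(Y|X=0) = (7/13, 6/13), H(Y|X=0) = 0.2997, weight P(X=0) = 13/24
  P(Y|X=1) = (6/11, 5/11), H(Y|X=1) = 0.2992, weight P(X=1) = 11/24
H(Y|X) = 0.2995 dits

H(X) + H(Y|X) = 0.2995 + 0.2995 = 0.5990 dits

Both sides equal 0.5990 dits. ✓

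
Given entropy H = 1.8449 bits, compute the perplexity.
3.5923

Perplexity is 2^H (or exp(H) for natural log).

H = 1.8449 bits
Perplexity = 2^1.8449 = 3.5923

Interpretation: The model's uncertainty is equivalent to choosing uniformly among 3.6 options.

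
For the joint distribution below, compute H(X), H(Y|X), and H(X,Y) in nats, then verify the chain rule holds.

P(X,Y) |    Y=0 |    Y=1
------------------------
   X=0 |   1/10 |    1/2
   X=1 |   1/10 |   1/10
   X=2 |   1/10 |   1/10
H(X,Y) = 1.4979, H(X) = 0.9503, H(Y|X) = 0.5476 (all in nats)

Chain rule: H(X,Y) = H(X) + H(Y|X)

Left side — joint entropy directly:
H(X,Y) = -Σ p(x,y) log p(x,y) = 1.4979 nats

Right side — compute H(Y|X) from the conditional distributions:
P(X) = (3/5, 1/5, 1/5), so H(X) = 0.9503 nats
H(Y|X) = Σ_x P(X=x) · H(Y|X=x):
  P(Y|X=0) = (1/6, 5/6), H(Y|X=0) = 0.4506, weight P(X=0) = 3/5
  P(Y|X=1) = (1/2, 1/2), H(Y|X=1) = 0.6931, weight P(X=1) = 1/5
  P(Y|X=2) = (1/2, 1/2), H(Y|X=2) = 0.6931, weight P(X=2) = 1/5
H(Y|X) = 0.5476 nats

H(X) + H(Y|X) = 0.9503 + 0.5476 = 1.4979 nats

Both sides equal 1.4979 nats. ✓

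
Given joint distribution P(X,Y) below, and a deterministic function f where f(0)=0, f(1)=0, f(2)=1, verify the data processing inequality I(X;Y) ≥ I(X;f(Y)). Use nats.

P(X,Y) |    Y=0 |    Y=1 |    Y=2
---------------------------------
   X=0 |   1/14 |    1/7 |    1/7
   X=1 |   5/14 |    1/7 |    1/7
I(X;Y) = 0.0626, I(X;f(Y)) = 0.0174, inequality holds: 0.0626 ≥ 0.0174

Data Processing Inequality: For any Markov chain X → Y → Z, we have I(X;Y) ≥ I(X;Z).

Here Z = f(Y) is a deterministic function of Y, forming X → Y → Z.

Original I(X;Y) = 0.0626 nats

After applying f:
P(X,Z) where Z=f(Y):
- P(X,Z=0) = P(X,Y=0) + P(X,Y=1)
- P(X,Z=1) = P(X,Y=2)

I(X;Z) = I(X;f(Y)) = 0.0174 nats

Verification: 0.0626 ≥ 0.0174 ✓

Information cannot be created by processing; the function f can only lose information about X.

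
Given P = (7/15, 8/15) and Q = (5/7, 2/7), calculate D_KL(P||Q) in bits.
0.1937 bits

KL divergence: D_KL(P||Q) = Σ p(x) log(p(x)/q(x))

Computing term by term:
  x=0: 7/15 × log_2[(7/15)/(5/7)] = 7/15 × -0.6141 = -0.2866
  x=1: 8/15 × log_2[(8/15)/(2/7)] = 8/15 × 0.9005 = 0.4802

D_KL(P||Q) = 0.1937 bits

Note: KL divergence is always non-negative and equals 0 iff P = Q.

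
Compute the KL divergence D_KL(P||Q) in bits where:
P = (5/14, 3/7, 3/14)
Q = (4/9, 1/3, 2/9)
0.0315 bits

KL divergence: D_KL(P||Q) = Σ p(x) log(p(x)/q(x))

Computing term by term:
  x=0: 5/14 × log_2[(5/14)/(4/9)] = 5/14 × -0.3155 = -0.1127
  x=1: 3/7 × log_2[(3/7)/(1/3)] = 3/7 × 0.3626 = 0.1554
  x=2: 3/14 × log_2[(3/14)/(2/9)] = 3/14 × -0.0525 = -0.0112

D_KL(P||Q) = 0.0315 bits

Note: KL divergence is always non-negative and equals 0 iff P = Q.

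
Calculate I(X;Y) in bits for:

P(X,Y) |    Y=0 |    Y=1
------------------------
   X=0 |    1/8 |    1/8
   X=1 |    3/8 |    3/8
0.0000 bits

Mutual information: I(X;Y) = H(X) + H(Y) - H(X,Y)

Marginals:
P(X) = (1/4, 3/4), H(X) = 0.8113 bits
P(Y) = (1/2, 1/2), H(Y) = 1.0000 bits

Joint entropy: H(X,Y) = 1.8113 bits

I(X;Y) = 0.8113 + 1.0000 - 1.8113 = 0.0000 bits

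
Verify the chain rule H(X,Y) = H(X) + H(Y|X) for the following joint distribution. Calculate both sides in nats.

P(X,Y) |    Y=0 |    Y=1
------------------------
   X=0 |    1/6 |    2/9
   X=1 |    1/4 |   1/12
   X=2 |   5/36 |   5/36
H(X,Y) = 1.7349, H(X) = 1.0893, H(Y|X) = 0.6456 (all in nats)

Chain rule: H(X,Y) = H(X) + H(Y|X)

Left side — joint entropy directly:
H(X,Y) = -Σ p(x,y) log p(x,y) = 1.7349 nats

Right side — compute H(Y|X) from the conditional distributions:
P(X) = (7/18, 1/3, 5/18), so H(X) = 1.0893 nats
H(Y|X) = Σ_x P(X=x) · H(Y|X=x):
  P(Y|X=0) = (3/7, 4/7), H(Y|X=0) = 0.6829, weight P(X=0) = 7/18
  P(Y|X=1) = (3/4, 1/4), H(Y|X=1) = 0.5623, weight P(X=1) = 1/3
  P(Y|X=2) = (1/2, 1/2), H(Y|X=2) = 0.6931, weight P(X=2) = 5/18
H(Y|X) = 0.6456 nats

H(X) + H(Y|X) = 1.0893 + 0.6456 = 1.7349 nats

Both sides equal 1.7349 nats. ✓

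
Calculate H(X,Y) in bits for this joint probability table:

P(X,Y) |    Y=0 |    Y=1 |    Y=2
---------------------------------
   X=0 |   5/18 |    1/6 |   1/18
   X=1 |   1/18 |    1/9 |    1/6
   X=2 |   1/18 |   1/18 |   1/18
2.8855 bits

Joint entropy is H(X,Y) = -Σ_{x,y} p(x,y) log p(x,y).

Summing over all non-zero entries:
H(X,Y) = -[5/18·log_2(5/18) + 1/6·log_2(1/6) + 1/18·log_2(1/18) + 1/18·log_2(1/18) + 1/9·log_2(1/9) + 1/6·log_2(1/6) + 1/18·log_2(1/18) + 1/18·log_2(1/18) + 1/18·log_2(1/18)]
H(X,Y) = 2.8855 bits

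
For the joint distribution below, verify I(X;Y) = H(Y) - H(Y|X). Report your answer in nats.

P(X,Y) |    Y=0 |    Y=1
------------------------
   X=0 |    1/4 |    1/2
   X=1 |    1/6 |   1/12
I(X;Y) = 0.0427 nats

Mutual information has multiple equivalent forms:
- I(X;Y) = H(X) - H(X|Y)
- I(X;Y) = H(Y) - H(Y|X)
- I(X;Y) = H(X) + H(Y) - H(X,Y)

Computing all quantities:
H(X) = 0.5623, H(Y) = 0.6792, H(X,Y) = 1.1988
H(X|Y) = 0.5197, H(Y|X) = 0.6365

Verification:
H(X) - H(X|Y) = 0.5623 - 0.5197 = 0.0427
H(Y) - H(Y|X) = 0.6792 - 0.6365 = 0.0427
H(X) + H(Y) - H(X,Y) = 0.5623 + 0.6792 - 1.1988 = 0.0427

All forms give I(X;Y) = 0.0427 nats. ✓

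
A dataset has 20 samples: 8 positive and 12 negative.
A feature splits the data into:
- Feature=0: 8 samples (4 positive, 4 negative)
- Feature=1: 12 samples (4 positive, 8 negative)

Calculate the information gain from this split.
0.0200 bits

Information Gain = H(Y) - H(Y|Feature)

Before split:
P(positive) = 8/20 = 0.4000
H(Y) = 0.9710 bits

After split:
Feature=0: H = 1.0000 bits (weight = 8/20)
Feature=1: H = 0.9183 bits (weight = 12/20)
H(Y|Feature) = (8/20)×1.0000 + (12/20)×0.9183 = 0.9510 bits

Information Gain = 0.9710 - 0.9510 = 0.0200 bits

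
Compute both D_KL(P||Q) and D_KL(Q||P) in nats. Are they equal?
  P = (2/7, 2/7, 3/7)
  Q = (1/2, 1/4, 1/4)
D_KL(P||Q) = 0.1093, D_KL(Q||P) = 0.1117

KL divergence is not symmetric: D_KL(P||Q) ≠ D_KL(Q||P) in general.

D_KL(P||Q) = 0.1093 nats
D_KL(Q||P) = 0.1117 nats

No, they are not equal!

This asymmetry is why KL divergence is not a true distance metric.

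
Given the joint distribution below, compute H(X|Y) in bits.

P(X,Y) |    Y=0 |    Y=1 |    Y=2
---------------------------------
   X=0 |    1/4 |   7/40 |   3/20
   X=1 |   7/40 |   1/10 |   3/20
0.9755 bits

Using the chain rule: H(X|Y) = H(X,Y) - H(Y)

First, compute H(X,Y) = 2.5334 bits

Marginal P(Y) = (17/40, 11/40, 3/10)
H(Y) = 1.5579 bits

H(X|Y) = H(X,Y) - H(Y) = 2.5334 - 1.5579 = 0.9755 bits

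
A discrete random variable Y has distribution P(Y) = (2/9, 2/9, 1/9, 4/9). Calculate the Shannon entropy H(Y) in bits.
1.8366 bits

Shannon entropy is H(X) = -Σ p(x) log p(x).

For P = (2/9, 2/9, 1/9, 4/9):
H = -2/9 × log_2(2/9) -2/9 × log_2(2/9) -1/9 × log_2(1/9) -4/9 × log_2(4/9)
H = 1.8366 bits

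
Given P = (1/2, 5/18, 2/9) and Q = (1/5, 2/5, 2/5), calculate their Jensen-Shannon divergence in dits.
0.0224 dits

Jensen-Shannon divergence is:
JSD(P||Q) = 0.5 × D_KL(P||M) + 0.5 × D_KL(Q||M)
where M = 0.5 × (P + Q) is the mixture distribution.

M = 0.5 × (1/2, 5/18, 2/9) + 0.5 × (1/5, 2/5, 2/5) = (7/20, 0.338889, 0.311111)

D_KL(P||M) = 0.0210 dits
D_KL(Q||M) = 0.0239 dits

JSD(P||Q) = 0.5 × 0.0210 + 0.5 × 0.0239 = 0.0224 dits

Unlike KL divergence, JSD is symmetric and bounded: 0 ≤ JSD ≤ log(2).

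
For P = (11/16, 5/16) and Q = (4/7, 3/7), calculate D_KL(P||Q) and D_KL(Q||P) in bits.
D_KL(P||Q) = 0.0410, D_KL(Q||P) = 0.0428

KL divergence is not symmetric: D_KL(P||Q) ≠ D_KL(Q||P) in general.

D_KL(P||Q) = 0.0410 bits
D_KL(Q||P) = 0.0428 bits

No, they are not equal!

This asymmetry is why KL divergence is not a true distance metric.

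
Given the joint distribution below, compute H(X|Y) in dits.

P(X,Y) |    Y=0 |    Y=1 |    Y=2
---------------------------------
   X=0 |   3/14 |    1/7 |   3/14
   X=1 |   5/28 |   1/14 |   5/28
0.2943 dits

Using the chain rule: H(X|Y) = H(X,Y) - H(Y)

First, compute H(X,Y) = 0.7565 dits

Marginal P(Y) = (11/28, 3/14, 11/28)
H(Y) = 0.4622 dits

H(X|Y) = H(X,Y) - H(Y) = 0.7565 - 0.4622 = 0.2943 dits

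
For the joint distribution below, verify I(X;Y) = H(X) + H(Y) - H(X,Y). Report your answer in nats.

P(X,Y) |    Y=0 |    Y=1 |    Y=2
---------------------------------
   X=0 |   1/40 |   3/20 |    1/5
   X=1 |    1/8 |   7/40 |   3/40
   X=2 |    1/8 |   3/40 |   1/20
I(X;Y) = 0.1071 nats

Mutual information has multiple equivalent forms:
- I(X;Y) = H(X) - H(X|Y)
- I(X;Y) = H(Y) - H(Y|X)
- I(X;Y) = H(X) + H(Y) - H(X,Y)

Computing all quantities:
H(X) = 1.0822, H(Y) = 1.0868, H(X,Y) = 2.0619
H(X|Y) = 0.9751, H(Y|X) = 0.9797

Verification:
H(X) - H(X|Y) = 1.0822 - 0.9751 = 0.1071
H(Y) - H(Y|X) = 1.0868 - 0.9797 = 0.1071
H(X) + H(Y) - H(X,Y) = 1.0822 + 1.0868 - 2.0619 = 0.1071

All forms give I(X;Y) = 0.1071 nats. ✓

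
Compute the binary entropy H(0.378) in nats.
0.6631 nats

The binary entropy function is:
H(p) = -p log(p) - (1-p) log(1-p)

H(0.378) = -0.378 × log_e(0.378) - 0.622 × log_e(0.622)
H(0.378) = 0.6631 nats

Note: Binary entropy is maximized at p=0.5 (H=1 bit) and minimized at p=0 or p=1 (H=0).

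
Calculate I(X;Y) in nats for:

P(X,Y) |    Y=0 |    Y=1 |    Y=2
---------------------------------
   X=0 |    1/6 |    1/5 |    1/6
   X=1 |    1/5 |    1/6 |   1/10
0.0092 nats

Mutual information: I(X;Y) = H(X) + H(Y) - H(X,Y)

Marginals:
P(X) = (8/15, 7/15), H(X) = 0.6909 nats
P(Y) = (11/30, 11/30, 4/15), H(Y) = 1.0882 nats

Joint entropy: H(X,Y) = 1.7699 nats

I(X;Y) = 0.6909 + 1.0882 - 1.7699 = 0.0092 nats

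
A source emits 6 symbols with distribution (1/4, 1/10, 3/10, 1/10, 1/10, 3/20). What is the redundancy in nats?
0.1087 nats

Redundancy measures how far a source is from maximum entropy:
R = H_max - H(X)

Maximum entropy for 6 symbols: H_max = log_e(6) = 1.7918 nats
Actual entropy: H(X) = 1.6831 nats
Redundancy: R = 1.7918 - 1.6831 = 0.1087 nats

This redundancy represents potential for compression: the source could be compressed by 0.1087 nats per symbol.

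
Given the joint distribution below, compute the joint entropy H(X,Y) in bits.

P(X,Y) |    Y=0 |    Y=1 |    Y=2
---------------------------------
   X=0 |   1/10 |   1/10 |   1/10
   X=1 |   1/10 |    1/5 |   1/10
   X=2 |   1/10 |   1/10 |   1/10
3.1219 bits

Joint entropy is H(X,Y) = -Σ_{x,y} p(x,y) log p(x,y).

Summing over all non-zero entries:
H(X,Y) = -[1/10·log_2(1/10) + 1/10·log_2(1/10) + 1/10·log_2(1/10) + 1/10·log_2(1/10) + 1/5·log_2(1/5) + 1/10·log_2(1/10) + 1/10·log_2(1/10) + 1/10·log_2(1/10) + 1/10·log_2(1/10)]
H(X,Y) = 3.1219 bits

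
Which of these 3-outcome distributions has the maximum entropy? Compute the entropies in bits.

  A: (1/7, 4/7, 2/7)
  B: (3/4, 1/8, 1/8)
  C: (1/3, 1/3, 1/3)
C

For a discrete distribution over n outcomes, entropy is maximized by the uniform distribution.

Computing entropies:
H(A) = 1.3788 bits
H(B) = 1.0613 bits
H(C) = 1.5850 bits

The uniform distribution (where all probabilities equal 1/3) achieves the maximum entropy of log_2(3) = 1.5850 bits.

Distribution C has the highest entropy.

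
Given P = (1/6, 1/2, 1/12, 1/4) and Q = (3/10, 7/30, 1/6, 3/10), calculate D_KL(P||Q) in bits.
0.2593 bits

KL divergence: D_KL(P||Q) = Σ p(x) log(p(x)/q(x))

Computing term by term:
  x=0: 1/6 × log_2[(1/6)/(3/10)] = 1/6 × -0.8480 = -0.1413
  x=1: 1/2 × log_2[(1/2)/(7/30)] = 1/2 × 1.0995 = 0.5498
  x=2: 1/12 × log_2[(1/12)/(1/6)] = 1/12 × -1.0000 = -0.0833
  x=3: 1/4 × log_2[(1/4)/(3/10)] = 1/4 × -0.2630 = -0.0658

D_KL(P||Q) = 0.2593 bits

Note: KL divergence is always non-negative and equals 0 iff P = Q.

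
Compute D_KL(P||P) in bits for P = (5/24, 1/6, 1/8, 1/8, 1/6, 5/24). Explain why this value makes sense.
0.0000 bits

KL divergence satisfies the Gibbs inequality: D_KL(P||Q) ≥ 0 for all distributions P, Q.

D_KL(P||Q) = Σ p(x) log(p(x)/q(x))
Each term is p(x) × log_2(p(x)/p(x)) = p(x) × log_2(1) = 0, so the sum is 0.
D_KL(P||Q) = 0.0000 bits

When P = Q, the KL divergence is exactly 0, as there is no 'divergence' between identical distributions.

This non-negativity is a fundamental property: relative entropy cannot be negative because it measures how different Q is from P.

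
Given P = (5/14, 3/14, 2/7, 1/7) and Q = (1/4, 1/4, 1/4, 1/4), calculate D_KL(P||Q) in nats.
0.0526 nats

KL divergence: D_KL(P||Q) = Σ p(x) log(p(x)/q(x))

Computing term by term:
  x=0: 5/14 × log_e[(5/14)/(1/4)] = 5/14 × 0.3567 = 0.1274
  x=1: 3/14 × log_e[(3/14)/(1/4)] = 3/14 × -0.1542 = -0.0330
  x=2: 2/7 × log_e[(2/7)/(1/4)] = 2/7 × 0.1335 = 0.0382
  x=3: 1/7 × log_e[(1/7)/(1/4)] = 1/7 × -0.5596 = -0.0799

D_KL(P||Q) = 0.0526 nats

Note: KL divergence is always non-negative and equals 0 iff P = Q.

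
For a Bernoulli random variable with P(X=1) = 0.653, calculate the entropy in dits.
0.2804 dits

The binary entropy function is:
H(p) = -p log(p) - (1-p) log(1-p)

H(0.653) = -0.653 × log_10(0.653) - 0.347 × log_10(0.347)
H(0.653) = 0.2804 dits

Note: Binary entropy is maximized at p=0.5 (H=1 bit) and minimized at p=0 or p=1 (H=0).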